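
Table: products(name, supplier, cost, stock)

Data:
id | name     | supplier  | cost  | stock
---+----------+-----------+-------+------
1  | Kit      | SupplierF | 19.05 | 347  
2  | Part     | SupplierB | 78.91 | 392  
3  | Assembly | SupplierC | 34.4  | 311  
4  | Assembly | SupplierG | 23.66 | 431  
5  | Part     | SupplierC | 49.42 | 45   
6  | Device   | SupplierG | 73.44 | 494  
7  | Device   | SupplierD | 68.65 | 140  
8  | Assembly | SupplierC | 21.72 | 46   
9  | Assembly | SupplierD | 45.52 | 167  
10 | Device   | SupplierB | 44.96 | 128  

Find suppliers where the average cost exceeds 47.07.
SELECT supplier, AVG(cost)
FROM products
GROUP BY supplier
HAVING AVG(cost) > 47.07

Result:
  SupplierB: avg=61.94
  SupplierD: avg=57.09
  SupplierG: avg=48.55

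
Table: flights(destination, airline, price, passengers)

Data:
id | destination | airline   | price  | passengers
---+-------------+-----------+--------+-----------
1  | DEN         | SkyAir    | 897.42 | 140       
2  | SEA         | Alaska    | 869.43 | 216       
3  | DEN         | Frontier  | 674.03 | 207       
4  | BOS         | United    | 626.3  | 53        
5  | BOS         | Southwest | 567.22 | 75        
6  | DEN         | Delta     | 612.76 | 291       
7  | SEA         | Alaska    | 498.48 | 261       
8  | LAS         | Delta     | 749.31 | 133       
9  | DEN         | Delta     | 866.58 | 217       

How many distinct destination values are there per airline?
SELECT airline, COUNT(DISTINCT destination)
FROM flights
GROUP BY airline

Result:
  Alaska: 1 distinct
  Delta: 2 distinct
  Frontier: 1 distinct
  SkyAir: 1 distinct
  Southwest: 1 distinct
  United: 1 distinct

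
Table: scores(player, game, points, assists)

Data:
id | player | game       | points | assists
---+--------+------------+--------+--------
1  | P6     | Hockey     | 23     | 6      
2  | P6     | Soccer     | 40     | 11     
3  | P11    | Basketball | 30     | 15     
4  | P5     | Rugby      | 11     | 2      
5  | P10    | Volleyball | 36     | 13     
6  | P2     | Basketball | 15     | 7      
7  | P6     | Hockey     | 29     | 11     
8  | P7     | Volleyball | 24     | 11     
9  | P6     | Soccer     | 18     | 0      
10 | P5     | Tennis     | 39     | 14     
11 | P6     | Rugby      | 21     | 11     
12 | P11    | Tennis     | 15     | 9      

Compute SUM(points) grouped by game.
SELECT game, SUM(points) as result
FROM scores
GROUP BY game

Result:
  Basketball: 45
  Hockey: 52
  Rugby: 32
  Soccer: 58
  Tennis: 54
  Volleyball: 60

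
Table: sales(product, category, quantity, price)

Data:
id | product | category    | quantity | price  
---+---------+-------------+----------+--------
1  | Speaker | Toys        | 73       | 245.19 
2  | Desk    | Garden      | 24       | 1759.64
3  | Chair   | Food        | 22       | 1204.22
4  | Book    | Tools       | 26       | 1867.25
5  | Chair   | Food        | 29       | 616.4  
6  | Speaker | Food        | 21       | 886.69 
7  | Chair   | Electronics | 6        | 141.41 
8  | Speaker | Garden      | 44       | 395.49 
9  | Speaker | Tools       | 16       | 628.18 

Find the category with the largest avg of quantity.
SELECT category, AVG(quantity) as val
FROM sales
GROUP BY category
ORDER BY val DESC
LIMIT 1

Result: Toys with avg(quantity) = 73.00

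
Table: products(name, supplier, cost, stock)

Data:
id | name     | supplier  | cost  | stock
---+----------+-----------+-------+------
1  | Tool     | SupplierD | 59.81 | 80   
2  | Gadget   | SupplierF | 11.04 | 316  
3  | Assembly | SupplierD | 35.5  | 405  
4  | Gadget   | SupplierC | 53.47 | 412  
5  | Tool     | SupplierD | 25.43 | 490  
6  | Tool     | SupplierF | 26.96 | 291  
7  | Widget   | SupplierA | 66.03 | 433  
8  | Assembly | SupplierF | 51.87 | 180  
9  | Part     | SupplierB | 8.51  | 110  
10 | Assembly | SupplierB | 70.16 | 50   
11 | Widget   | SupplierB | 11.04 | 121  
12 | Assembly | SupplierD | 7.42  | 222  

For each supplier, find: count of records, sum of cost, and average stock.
SELECT supplier,
       COUNT(*) as cnt,
       SUM(cost) as total_cost,
       AVG(stock) as avg_stock
FROM products
GROUP BY supplier

Result:
  SupplierA: 1 records, 66.03 total cost, 433.00 avg stock
  SupplierB: 3 records, 89.71 total cost, 93.67 avg stock
  SupplierC: 1 records, 53.47 total cost, 412.00 avg stock
  SupplierD: 4 records, 128.16 total cost, 299.25 avg stock
  SupplierF: 3 records, 89.87 total cost, 262.33 avg stock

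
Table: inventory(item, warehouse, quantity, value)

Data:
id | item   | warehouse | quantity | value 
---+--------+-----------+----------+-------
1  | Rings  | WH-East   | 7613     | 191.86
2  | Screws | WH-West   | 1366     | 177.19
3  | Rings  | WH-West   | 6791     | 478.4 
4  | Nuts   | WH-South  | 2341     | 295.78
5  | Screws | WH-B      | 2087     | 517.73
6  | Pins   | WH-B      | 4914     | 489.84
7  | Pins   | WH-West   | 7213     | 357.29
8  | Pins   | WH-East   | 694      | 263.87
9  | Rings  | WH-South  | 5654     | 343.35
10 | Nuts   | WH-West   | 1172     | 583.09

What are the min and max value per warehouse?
SELECT warehouse, MIN(value), MAX(value)
FROM inventory
GROUP BY warehouse

Result:
  WH-B: min=489.84, max=517.73
  WH-East: min=191.86, max=263.87
  WH-South: min=295.78, max=343.35
  WH-West: min=177.19, max=583.09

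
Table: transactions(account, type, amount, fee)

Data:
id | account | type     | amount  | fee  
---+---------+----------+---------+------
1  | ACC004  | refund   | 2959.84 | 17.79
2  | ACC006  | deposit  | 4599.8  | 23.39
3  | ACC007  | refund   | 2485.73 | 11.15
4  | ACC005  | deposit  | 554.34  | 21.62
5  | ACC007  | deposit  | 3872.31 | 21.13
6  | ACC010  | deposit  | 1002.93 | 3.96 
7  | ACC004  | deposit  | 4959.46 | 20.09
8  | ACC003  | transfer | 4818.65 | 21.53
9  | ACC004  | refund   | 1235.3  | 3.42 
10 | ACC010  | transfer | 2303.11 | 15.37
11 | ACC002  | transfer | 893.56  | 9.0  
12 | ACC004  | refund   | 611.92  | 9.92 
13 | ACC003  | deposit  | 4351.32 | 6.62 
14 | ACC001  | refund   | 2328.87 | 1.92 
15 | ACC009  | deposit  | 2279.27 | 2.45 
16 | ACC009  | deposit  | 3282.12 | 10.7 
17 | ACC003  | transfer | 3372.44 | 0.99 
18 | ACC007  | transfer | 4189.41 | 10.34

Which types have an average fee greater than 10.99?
SELECT type, AVG(fee)
FROM transactions
GROUP BY type
HAVING AVG(fee) > 10.99

Result:
  deposit: avg=13.75
  transfer: avg=11.45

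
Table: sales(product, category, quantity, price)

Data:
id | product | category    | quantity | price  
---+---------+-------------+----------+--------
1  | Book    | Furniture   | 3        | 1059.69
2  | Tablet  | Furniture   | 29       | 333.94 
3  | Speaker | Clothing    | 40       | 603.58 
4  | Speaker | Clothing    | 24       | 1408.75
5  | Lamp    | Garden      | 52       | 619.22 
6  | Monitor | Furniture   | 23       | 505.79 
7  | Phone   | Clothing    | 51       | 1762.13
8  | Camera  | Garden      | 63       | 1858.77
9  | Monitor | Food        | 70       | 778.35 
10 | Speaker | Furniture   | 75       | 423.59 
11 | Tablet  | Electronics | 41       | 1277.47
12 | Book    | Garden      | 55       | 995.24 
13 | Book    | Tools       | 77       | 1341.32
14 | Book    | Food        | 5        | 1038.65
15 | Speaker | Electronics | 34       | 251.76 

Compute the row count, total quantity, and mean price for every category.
SELECT category,
       COUNT(*) as cnt,
       SUM(quantity) as total_quantity,
       AVG(price) as avg_price
FROM sales
GROUP BY category

Result:
  Clothing: 3 records, 115 total quantity, 1258.15 avg price
  Electronics: 2 records, 75 total quantity, 764.62 avg price
  Food: 2 records, 75 total quantity, 908.50 avg price
  Furniture: 4 records, 130 total quantity, 580.75 avg price
  Garden: 3 records, 170 total quantity, 1157.74 avg price
  Tools: 1 records, 77 total quantity, 1341.32 avg price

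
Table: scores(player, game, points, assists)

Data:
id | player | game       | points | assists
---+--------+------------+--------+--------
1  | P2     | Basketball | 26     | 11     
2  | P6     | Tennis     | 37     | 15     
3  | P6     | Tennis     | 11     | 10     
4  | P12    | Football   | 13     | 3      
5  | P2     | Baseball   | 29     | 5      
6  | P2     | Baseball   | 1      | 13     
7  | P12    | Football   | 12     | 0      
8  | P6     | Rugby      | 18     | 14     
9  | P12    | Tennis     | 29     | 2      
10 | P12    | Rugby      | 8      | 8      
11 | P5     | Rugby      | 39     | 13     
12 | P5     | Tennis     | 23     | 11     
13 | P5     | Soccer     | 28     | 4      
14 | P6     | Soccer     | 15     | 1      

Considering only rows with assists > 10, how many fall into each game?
SELECT game, COUNT(*)
FROM scores
WHERE assists > 10
GROUP BY game

Note: WHERE filters rows before grouping.

Result:
  Baseball: 1
  Basketball: 1
  Rugby: 2
  Tennis: 2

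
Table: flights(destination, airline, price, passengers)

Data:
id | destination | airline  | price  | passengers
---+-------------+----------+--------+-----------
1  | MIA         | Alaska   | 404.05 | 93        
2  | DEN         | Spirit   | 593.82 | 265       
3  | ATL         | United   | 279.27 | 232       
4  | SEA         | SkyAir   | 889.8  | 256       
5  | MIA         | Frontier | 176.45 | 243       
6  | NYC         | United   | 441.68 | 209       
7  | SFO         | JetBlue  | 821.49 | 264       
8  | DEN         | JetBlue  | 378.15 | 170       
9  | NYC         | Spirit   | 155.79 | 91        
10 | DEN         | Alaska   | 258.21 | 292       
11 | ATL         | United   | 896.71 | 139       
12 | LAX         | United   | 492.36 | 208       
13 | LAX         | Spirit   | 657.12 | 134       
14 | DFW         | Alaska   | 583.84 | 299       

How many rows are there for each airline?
SELECT airline, COUNT(*) as count
FROM flights
GROUP BY airline

Result:
  Alaska: 3
  Frontier: 1
  JetBlue: 2
  SkyAir: 1
  Spirit: 3
  United: 4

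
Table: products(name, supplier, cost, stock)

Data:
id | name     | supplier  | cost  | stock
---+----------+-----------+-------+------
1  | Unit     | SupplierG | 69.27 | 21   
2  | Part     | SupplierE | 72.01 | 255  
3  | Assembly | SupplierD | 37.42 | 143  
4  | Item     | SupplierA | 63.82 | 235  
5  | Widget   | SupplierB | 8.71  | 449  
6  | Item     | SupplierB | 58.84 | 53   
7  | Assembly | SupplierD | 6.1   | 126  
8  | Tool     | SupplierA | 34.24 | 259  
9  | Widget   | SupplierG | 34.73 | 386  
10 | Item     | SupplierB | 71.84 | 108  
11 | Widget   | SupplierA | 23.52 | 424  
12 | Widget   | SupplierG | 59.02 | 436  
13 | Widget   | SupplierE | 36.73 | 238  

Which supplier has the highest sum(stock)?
SELECT supplier, SUM(stock) as val
FROM products
GROUP BY supplier
ORDER BY val DESC
LIMIT 1

Result: SupplierA with sum(stock) = 918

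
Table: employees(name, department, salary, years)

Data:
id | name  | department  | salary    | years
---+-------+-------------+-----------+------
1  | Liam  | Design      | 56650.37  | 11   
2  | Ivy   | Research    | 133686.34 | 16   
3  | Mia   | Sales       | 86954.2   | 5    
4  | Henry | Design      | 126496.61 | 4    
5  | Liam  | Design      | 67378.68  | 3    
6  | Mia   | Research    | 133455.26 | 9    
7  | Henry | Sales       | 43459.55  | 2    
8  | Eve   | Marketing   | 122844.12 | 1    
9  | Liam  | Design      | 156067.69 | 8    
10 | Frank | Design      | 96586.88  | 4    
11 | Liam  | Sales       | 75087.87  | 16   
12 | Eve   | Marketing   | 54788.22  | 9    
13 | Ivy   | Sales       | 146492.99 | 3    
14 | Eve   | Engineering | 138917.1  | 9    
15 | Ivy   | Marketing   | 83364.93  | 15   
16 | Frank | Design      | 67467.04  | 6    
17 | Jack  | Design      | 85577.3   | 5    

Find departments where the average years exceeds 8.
SELECT department, AVG(years)
FROM employees
GROUP BY department
HAVING AVG(years) > 8

Result:
  Engineering: avg=9.00
  Marketing: avg=8.33
  Research: avg=12.50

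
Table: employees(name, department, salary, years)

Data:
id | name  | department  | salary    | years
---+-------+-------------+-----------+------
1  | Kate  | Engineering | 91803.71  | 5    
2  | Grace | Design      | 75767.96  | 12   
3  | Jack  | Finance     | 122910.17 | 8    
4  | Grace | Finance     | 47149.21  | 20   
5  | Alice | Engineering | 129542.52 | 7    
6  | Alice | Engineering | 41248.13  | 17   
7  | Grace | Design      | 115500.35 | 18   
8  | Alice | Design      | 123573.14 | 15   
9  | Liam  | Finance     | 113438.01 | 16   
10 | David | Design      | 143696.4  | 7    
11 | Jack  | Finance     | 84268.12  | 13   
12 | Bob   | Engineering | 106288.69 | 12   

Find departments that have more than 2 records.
SELECT department, COUNT(*) as cnt
FROM employees
GROUP BY department
HAVING COUNT(*) > 2

Result:
  Design: 4
  Engineering: 4
  Finance: 4

Note: HAVING filters groups after aggregation, WHERE filters rows before.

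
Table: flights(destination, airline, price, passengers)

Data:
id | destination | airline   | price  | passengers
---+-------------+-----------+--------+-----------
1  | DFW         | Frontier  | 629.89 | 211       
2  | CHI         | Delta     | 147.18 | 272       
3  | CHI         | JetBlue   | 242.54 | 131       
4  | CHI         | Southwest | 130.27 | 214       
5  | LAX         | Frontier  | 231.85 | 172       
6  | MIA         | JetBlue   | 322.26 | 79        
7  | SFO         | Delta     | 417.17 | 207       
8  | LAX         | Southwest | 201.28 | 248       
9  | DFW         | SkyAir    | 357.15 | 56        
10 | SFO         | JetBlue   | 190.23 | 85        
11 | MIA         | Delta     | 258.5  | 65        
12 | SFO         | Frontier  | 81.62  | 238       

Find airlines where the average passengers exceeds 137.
SELECT airline, AVG(passengers)
FROM flights
GROUP BY airline
HAVING AVG(passengers) > 137

Result:
  Delta: avg=181.33
  Frontier: avg=207.00
  Southwest: avg=231.00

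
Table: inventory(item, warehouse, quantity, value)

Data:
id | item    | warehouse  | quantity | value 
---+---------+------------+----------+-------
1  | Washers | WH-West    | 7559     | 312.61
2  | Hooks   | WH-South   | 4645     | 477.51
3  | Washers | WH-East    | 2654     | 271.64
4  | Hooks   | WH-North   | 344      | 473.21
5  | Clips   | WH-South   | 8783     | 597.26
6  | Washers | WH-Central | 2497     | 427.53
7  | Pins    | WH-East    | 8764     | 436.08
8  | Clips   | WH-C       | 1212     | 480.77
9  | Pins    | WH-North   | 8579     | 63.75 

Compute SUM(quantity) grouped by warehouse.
SELECT warehouse, SUM(quantity) as result
FROM inventory
GROUP BY warehouse

Result:
  WH-C: 1212
  WH-Central: 2497
  WH-East: 11418
  WH-North: 8923
  WH-South: 13428
  WH-West: 7559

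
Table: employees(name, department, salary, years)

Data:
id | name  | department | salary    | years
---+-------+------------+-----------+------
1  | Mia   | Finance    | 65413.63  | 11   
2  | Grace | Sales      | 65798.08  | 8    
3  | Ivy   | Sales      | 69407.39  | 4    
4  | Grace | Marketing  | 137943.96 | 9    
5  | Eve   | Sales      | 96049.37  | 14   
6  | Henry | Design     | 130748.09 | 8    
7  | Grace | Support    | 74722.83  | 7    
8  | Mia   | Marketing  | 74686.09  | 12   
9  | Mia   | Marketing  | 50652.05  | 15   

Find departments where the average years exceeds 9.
SELECT department, AVG(years)
FROM employees
GROUP BY department
HAVING AVG(years) > 9

Result:
  Finance: avg=11.00
  Marketing: avg=12.00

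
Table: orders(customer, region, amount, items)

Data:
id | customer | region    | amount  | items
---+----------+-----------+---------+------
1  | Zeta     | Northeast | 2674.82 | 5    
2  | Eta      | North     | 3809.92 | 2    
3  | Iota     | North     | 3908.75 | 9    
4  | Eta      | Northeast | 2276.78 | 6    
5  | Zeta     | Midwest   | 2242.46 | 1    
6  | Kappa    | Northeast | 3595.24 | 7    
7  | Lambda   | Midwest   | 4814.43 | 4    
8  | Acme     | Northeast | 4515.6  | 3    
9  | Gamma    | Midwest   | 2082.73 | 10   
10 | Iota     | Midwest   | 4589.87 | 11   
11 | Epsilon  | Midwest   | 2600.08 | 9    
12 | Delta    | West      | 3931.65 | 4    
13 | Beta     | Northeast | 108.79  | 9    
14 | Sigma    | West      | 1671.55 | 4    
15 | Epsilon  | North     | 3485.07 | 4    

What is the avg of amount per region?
SELECT region, AVG(amount) as result
FROM orders
GROUP BY region

Result:
  Midwest: 3265.91
  North: 3734.58
  Northeast: 2634.25
  West: 2801.60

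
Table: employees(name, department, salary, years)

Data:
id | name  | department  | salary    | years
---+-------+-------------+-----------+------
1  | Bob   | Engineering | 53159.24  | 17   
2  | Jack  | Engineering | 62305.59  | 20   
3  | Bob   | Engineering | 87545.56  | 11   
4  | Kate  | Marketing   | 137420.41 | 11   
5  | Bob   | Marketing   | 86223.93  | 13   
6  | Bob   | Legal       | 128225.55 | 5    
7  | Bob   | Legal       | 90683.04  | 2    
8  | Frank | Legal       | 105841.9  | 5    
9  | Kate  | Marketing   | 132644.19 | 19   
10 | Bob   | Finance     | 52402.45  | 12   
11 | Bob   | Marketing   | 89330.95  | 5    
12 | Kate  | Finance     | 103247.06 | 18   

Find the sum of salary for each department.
SELECT department, SUM(salary) as result
FROM employees
GROUP BY department

Result:
  Engineering: 203010.39
  Finance: 155649.51
  Legal: 324750.49
  Marketing: 445619.48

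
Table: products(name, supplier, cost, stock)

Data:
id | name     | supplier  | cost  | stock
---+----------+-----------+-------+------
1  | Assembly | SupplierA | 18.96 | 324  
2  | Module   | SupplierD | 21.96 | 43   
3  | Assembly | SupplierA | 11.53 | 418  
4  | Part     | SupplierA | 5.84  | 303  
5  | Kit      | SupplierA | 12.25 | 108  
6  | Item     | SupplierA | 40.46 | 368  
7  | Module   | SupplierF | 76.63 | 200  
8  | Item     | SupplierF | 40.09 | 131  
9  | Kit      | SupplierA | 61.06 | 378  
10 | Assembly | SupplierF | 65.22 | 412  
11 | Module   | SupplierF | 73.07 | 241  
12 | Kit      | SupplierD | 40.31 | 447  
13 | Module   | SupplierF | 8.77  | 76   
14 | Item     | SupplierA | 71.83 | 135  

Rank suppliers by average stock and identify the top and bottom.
SELECT supplier, AVG(stock)
FROM products
GROUP BY supplier
ORDER BY AVG(stock)

All groups:
  SupplierF: 212.00
  SupplierD: 245.00
  SupplierA: 290.57

Highest: SupplierA (290.57)
Lowest: SupplierF (212.00)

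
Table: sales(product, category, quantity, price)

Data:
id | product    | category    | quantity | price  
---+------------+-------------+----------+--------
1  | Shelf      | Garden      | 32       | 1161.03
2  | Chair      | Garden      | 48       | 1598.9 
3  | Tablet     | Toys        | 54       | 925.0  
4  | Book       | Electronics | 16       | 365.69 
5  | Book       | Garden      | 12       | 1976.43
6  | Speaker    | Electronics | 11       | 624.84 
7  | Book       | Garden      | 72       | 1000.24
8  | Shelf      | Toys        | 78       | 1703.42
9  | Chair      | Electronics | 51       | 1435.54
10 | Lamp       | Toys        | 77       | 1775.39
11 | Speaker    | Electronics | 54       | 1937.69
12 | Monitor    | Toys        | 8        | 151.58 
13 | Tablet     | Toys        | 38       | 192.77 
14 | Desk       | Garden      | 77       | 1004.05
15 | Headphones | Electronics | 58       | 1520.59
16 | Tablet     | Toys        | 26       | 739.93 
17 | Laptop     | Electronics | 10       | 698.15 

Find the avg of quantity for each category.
SELECT category, AVG(quantity) as result
FROM sales
GROUP BY category

Result:
  Electronics: 33.33
  Garden: 48.20
  Toys: 46.83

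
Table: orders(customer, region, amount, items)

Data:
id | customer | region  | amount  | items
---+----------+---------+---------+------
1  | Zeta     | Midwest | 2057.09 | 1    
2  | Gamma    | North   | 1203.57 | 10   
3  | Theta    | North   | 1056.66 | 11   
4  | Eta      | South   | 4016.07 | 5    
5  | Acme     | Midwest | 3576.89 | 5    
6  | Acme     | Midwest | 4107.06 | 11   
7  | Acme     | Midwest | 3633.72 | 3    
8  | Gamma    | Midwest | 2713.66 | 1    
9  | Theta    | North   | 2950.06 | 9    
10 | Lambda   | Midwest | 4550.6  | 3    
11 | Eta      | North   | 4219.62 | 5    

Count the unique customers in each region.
SELECT region, COUNT(DISTINCT customer)
FROM orders
GROUP BY region

Result:
  Midwest: 4 distinct
  North: 3 distinct
  South: 1 distinct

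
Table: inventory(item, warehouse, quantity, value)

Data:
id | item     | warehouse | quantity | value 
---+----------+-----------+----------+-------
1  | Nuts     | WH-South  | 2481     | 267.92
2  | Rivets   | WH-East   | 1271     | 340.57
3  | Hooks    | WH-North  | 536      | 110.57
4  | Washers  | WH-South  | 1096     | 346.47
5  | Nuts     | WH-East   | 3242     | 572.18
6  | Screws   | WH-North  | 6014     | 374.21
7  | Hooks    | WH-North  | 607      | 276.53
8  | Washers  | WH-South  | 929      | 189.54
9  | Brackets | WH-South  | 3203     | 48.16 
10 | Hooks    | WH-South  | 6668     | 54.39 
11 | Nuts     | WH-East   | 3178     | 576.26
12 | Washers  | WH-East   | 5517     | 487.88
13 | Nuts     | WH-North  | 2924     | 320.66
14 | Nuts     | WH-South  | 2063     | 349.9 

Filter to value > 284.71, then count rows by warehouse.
SELECT warehouse, COUNT(*)
FROM inventory
WHERE value > 284.71
GROUP BY warehouse

Note: WHERE filters rows before grouping.

Result:
  WH-East: 4
  WH-North: 2
  WH-South: 2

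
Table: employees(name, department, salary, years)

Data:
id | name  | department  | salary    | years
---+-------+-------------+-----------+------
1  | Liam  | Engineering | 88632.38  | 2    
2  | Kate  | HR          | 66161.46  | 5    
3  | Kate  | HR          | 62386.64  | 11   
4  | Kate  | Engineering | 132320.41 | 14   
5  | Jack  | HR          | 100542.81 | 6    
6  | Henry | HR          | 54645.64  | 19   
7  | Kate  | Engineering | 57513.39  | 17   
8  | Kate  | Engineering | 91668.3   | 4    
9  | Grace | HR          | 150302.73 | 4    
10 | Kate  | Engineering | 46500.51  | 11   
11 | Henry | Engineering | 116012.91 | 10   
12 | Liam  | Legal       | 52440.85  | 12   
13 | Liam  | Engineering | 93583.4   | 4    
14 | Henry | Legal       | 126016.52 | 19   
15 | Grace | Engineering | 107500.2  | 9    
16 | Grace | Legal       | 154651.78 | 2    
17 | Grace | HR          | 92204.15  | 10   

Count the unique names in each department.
SELECT department, COUNT(DISTINCT name)
FROM employees
GROUP BY department

Result:
  Engineering: 4 distinct
  HR: 4 distinct
  Legal: 3 distinct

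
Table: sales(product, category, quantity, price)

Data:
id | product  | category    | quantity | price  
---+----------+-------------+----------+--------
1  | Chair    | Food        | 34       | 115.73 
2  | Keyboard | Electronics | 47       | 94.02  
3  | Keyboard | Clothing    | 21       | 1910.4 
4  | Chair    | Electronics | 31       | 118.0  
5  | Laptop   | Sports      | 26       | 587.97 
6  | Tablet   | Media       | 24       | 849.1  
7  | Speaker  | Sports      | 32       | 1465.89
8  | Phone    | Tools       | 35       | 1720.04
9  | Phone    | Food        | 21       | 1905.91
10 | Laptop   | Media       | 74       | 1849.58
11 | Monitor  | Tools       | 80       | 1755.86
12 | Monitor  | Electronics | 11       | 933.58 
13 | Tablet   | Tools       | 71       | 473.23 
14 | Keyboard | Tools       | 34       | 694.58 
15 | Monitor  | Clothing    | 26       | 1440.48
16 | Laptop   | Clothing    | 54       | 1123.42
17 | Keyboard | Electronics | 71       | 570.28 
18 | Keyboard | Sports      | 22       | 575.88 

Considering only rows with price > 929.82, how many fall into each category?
SELECT category, COUNT(*)
FROM sales
WHERE price > 929.82
GROUP BY category

Note: WHERE filters rows before grouping.

Result:
  Clothing: 3
  Electronics: 1
  Food: 1
  Media: 1
  Sports: 1
  Tools: 2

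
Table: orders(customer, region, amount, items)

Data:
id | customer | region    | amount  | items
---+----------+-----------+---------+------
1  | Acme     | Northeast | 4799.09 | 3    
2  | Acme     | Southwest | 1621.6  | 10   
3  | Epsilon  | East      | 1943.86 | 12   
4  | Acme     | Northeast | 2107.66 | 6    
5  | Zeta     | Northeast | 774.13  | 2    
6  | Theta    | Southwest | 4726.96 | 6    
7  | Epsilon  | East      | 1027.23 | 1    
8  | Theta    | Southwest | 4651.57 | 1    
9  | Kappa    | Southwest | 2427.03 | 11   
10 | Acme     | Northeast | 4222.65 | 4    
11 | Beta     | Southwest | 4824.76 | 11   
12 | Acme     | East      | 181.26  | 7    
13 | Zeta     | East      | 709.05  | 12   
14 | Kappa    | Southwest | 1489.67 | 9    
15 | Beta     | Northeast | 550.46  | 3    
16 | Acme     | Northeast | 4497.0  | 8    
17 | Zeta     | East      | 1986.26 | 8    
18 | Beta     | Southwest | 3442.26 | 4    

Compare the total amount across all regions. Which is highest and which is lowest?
SELECT region, SUM(amount)
FROM orders
GROUP BY region
ORDER BY SUM(amount)

All groups:
  East: 5847.66
  Northeast: 16950.99
  Southwest: 23183.85

Highest: Southwest (23183.85)
Lowest: East (5847.66)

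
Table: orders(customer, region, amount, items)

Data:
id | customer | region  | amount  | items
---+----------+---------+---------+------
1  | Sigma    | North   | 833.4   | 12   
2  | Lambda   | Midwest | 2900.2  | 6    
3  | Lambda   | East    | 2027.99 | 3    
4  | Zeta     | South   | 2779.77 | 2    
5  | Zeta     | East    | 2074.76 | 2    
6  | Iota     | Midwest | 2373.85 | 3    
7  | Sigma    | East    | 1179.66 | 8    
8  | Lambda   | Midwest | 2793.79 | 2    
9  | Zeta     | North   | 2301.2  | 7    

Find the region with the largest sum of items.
SELECT region, SUM(items) as val
FROM orders
GROUP BY region
ORDER BY val DESC
LIMIT 1

Result: North with sum(items) = 19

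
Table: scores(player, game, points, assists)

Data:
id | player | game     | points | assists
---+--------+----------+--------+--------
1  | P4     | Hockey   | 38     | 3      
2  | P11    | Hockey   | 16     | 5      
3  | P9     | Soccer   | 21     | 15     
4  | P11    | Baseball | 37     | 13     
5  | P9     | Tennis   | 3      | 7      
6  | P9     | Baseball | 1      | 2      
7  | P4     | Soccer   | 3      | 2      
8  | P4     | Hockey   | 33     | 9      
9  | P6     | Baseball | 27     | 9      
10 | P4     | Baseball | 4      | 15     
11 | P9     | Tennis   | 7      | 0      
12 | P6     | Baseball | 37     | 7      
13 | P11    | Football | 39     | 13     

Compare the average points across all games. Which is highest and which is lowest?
SELECT game, AVG(points)
FROM scores
GROUP BY game
ORDER BY AVG(points)

All groups:
  Tennis: 5.00
  Soccer: 12.00
  Baseball: 21.20
  Hockey: 29.00
  Football: 39.00

Highest: Football (39.00)
Lowest: Tennis (5.00)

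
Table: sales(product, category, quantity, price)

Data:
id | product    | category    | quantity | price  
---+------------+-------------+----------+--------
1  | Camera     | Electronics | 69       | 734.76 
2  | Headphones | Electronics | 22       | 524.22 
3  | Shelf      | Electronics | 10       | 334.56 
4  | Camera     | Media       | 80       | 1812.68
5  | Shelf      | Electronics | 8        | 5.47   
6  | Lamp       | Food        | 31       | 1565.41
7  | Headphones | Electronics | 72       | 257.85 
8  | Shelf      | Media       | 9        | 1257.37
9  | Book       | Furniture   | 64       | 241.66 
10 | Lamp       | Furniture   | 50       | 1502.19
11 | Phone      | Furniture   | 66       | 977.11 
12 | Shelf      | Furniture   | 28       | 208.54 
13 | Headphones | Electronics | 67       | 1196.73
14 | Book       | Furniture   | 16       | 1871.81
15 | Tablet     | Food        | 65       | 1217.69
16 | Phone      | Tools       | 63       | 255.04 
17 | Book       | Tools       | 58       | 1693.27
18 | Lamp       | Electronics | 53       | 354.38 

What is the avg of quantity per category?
SELECT category, AVG(quantity) as result
FROM sales
GROUP BY category

Result:
  Electronics: 43.00
  Food: 48.00
  Furniture: 44.80
  Media: 44.50
  Tools: 60.50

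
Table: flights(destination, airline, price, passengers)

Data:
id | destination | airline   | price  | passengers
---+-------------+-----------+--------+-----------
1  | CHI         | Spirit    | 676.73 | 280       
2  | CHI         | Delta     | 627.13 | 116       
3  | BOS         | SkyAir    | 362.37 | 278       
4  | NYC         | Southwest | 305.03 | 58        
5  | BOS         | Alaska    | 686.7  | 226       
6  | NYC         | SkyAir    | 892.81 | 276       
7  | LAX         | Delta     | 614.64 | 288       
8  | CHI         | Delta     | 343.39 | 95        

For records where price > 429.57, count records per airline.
SELECT airline, COUNT(*)
FROM flights
WHERE price > 429.57
GROUP BY airline

Note: WHERE filters rows before grouping.

Result:
  Alaska: 1
  Delta: 2
  SkyAir: 1
  Spirit: 1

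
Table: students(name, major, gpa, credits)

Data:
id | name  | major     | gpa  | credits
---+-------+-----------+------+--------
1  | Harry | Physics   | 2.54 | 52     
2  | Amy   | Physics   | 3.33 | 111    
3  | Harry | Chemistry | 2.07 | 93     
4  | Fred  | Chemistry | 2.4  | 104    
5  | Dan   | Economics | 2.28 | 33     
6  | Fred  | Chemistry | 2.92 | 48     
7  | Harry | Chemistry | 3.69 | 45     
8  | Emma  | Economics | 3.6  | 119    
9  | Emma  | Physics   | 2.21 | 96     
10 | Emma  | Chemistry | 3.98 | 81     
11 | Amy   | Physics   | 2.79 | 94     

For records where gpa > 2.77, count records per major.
SELECT major, COUNT(*)
FROM students
WHERE gpa > 2.77
GROUP BY major

Note: WHERE filters rows before grouping.

Result:
  Chemistry: 3
  Economics: 1
  Physics: 2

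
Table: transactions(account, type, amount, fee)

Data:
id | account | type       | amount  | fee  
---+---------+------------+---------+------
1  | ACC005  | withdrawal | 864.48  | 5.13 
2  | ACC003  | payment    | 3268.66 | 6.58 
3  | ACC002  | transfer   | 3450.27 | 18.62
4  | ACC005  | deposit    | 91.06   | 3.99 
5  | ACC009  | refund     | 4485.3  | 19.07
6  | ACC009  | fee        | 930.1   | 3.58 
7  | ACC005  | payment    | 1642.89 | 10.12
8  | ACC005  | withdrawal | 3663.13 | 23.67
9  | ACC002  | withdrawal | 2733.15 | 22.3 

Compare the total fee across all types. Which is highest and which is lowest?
SELECT type, SUM(fee)
FROM transactions
GROUP BY type
ORDER BY SUM(fee)

All groups:
  fee: 3.58
  deposit: 3.99
  payment: 16.70
  transfer: 18.62
  refund: 19.07
  withdrawal: 51.10

Highest: withdrawal (51.10)
Lowest: fee (3.58)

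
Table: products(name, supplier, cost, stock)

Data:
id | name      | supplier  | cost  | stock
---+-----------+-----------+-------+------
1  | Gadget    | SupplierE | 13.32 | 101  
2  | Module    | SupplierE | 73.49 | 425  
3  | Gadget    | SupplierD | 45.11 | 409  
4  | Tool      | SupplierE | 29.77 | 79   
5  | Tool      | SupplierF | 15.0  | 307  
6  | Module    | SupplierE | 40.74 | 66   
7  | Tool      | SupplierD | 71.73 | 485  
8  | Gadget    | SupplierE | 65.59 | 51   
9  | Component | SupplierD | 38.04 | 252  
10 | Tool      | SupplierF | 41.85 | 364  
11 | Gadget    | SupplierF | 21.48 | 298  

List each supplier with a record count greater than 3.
SELECT supplier, COUNT(*) as cnt
FROM products
GROUP BY supplier
HAVING COUNT(*) > 3

Result:
  SupplierE: 5

Note: HAVING filters groups after aggregation, WHERE filters rows before.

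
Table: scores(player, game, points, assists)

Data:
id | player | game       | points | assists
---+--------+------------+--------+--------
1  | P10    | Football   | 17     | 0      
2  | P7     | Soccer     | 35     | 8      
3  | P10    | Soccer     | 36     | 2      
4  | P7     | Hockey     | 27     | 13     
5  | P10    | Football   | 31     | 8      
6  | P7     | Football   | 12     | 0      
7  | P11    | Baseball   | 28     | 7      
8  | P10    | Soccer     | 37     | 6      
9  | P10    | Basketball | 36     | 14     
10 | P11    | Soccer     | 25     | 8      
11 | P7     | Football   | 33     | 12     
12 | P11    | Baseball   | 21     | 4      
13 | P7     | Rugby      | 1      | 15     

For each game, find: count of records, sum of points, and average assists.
SELECT game,
       COUNT(*) as cnt,
       SUM(points) as total_points,
       AVG(assists) as avg_assists
FROM scores
GROUP BY game

Result:
  Baseball: 2 records, 49 total points, 5.50 avg assists
  Basketball: 1 records, 36 total points, 14.00 avg assists
  Football: 4 records, 93 total points, 5.00 avg assists
  Hockey: 1 records, 27 total points, 13.00 avg assists
  Rugby: 1 records, 1 total points, 15.00 avg assists
  Soccer: 4 records, 133 total points, 6.00 avg assists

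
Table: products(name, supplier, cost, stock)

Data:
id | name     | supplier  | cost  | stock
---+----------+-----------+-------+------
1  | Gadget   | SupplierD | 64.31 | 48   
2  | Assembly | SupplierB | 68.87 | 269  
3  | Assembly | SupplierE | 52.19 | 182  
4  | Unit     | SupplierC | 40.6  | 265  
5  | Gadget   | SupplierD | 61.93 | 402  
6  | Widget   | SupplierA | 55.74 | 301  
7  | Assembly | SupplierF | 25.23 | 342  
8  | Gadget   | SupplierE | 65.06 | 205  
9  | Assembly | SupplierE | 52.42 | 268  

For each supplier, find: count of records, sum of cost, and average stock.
SELECT supplier,
       COUNT(*) as cnt,
       SUM(cost) as total_cost,
       AVG(stock) as avg_stock
FROM products
GROUP BY supplier

Result:
  SupplierA: 1 records, 55.74 total cost, 301.00 avg stock
  SupplierB: 1 records, 68.87 total cost, 269.00 avg stock
  SupplierC: 1 records, 40.60 total cost, 265.00 avg stock
  SupplierD: 2 records, 126.24 total cost, 225.00 avg stock
  SupplierE: 3 records, 169.67 total cost, 218.33 avg stock
  SupplierF: 1 records, 25.23 total cost, 342.00 avg stock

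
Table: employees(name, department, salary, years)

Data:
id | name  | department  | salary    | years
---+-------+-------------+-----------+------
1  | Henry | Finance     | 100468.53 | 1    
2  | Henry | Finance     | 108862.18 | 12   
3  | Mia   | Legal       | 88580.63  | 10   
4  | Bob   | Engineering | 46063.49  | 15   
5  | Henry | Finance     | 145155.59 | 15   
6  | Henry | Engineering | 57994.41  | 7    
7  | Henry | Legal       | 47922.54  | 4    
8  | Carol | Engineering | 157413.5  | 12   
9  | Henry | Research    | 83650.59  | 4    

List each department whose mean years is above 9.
SELECT department, AVG(years)
FROM employees
GROUP BY department
HAVING AVG(years) > 9

Result:
  Engineering: avg=11.33
  Finance: avg=9.33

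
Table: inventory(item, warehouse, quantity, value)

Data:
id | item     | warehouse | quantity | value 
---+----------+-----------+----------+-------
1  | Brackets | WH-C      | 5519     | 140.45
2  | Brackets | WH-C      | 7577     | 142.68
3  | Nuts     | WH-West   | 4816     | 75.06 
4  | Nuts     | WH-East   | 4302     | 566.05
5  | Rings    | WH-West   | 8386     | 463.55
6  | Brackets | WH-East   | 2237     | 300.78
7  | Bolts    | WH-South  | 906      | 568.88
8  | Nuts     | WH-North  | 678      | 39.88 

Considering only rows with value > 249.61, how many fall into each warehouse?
SELECT warehouse, COUNT(*)
FROM inventory
WHERE value > 249.61
GROUP BY warehouse

Note: WHERE filters rows before grouping.

Result:
  WH-East: 2
  WH-South: 1
  WH-West: 1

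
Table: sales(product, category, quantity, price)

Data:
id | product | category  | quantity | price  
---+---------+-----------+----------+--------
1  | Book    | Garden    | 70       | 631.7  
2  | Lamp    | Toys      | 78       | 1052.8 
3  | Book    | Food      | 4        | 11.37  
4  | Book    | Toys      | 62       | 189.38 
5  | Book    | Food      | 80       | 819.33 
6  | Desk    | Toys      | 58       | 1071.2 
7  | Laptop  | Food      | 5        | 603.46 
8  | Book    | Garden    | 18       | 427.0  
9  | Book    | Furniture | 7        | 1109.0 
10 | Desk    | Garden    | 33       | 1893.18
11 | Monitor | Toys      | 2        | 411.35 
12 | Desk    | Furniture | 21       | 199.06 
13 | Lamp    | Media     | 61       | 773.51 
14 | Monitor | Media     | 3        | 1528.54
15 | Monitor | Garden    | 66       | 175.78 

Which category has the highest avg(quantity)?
SELECT category, AVG(quantity) as val
FROM sales
GROUP BY category
ORDER BY val DESC
LIMIT 1

Result: Toys with avg(quantity) = 50.00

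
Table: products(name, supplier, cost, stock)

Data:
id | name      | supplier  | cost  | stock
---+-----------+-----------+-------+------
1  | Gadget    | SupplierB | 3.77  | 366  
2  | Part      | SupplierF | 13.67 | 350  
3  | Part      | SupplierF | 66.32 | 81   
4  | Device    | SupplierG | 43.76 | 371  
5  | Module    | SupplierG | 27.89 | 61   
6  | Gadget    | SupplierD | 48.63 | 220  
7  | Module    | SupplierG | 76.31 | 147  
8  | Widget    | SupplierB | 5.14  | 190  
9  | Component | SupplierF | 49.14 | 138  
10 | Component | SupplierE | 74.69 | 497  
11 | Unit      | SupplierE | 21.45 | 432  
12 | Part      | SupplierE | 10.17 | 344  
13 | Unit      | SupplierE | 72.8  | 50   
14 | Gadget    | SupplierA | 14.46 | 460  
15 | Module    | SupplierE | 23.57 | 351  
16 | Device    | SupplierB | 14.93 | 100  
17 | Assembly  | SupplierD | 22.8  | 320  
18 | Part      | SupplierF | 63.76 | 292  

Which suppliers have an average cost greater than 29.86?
SELECT supplier, AVG(cost)
FROM products
GROUP BY supplier
HAVING AVG(cost) > 29.86

Result:
  SupplierD: avg=35.72
  SupplierE: avg=40.54
  SupplierF: avg=48.22
  SupplierG: avg=49.32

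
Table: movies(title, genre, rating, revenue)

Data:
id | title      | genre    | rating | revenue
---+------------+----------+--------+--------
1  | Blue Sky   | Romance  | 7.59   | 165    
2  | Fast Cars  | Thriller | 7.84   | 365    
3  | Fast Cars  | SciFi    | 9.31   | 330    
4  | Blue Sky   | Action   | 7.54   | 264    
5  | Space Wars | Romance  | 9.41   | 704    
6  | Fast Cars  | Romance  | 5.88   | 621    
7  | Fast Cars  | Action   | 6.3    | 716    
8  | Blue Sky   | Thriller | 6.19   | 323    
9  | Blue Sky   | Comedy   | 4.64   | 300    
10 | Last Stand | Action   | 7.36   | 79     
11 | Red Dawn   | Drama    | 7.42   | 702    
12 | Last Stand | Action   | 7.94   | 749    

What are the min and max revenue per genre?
SELECT genre, MIN(revenue), MAX(revenue)
FROM movies
GROUP BY genre

Result:
  Action: min=79, max=749
  Comedy: min=300, max=300
  Drama: min=702, max=702
  Romance: min=165, max=704
  SciFi: min=330, max=330
  Thriller: min=323, max=365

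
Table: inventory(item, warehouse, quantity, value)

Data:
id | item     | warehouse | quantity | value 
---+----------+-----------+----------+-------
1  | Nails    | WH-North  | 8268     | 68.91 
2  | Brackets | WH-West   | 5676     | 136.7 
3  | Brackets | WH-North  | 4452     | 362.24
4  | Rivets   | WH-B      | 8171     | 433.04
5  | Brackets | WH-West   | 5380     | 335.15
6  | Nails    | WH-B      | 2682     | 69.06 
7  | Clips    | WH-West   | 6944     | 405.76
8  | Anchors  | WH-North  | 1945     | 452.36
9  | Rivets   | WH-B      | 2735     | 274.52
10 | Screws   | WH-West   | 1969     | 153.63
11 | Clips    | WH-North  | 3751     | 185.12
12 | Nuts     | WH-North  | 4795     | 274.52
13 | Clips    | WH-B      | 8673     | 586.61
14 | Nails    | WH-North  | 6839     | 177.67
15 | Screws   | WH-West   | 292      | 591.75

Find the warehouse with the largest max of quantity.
SELECT warehouse, MAX(quantity) as val
FROM inventory
GROUP BY warehouse
ORDER BY val DESC
LIMIT 1

Result: WH-B with max(quantity) = 8673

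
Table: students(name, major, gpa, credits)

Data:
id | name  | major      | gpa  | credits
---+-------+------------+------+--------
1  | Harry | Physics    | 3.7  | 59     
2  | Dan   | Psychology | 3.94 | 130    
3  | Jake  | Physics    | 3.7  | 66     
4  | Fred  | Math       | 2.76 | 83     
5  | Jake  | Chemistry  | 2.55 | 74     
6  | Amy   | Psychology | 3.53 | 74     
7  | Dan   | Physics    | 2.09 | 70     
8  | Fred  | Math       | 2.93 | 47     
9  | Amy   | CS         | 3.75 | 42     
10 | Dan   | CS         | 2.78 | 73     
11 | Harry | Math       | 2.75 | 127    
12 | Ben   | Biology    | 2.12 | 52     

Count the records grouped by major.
SELECT major, COUNT(*) as count
FROM students
GROUP BY major

Result:
  Biology: 1
  CS: 2
  Chemistry: 1
  Math: 3
  Physics: 3
  Psychology: 2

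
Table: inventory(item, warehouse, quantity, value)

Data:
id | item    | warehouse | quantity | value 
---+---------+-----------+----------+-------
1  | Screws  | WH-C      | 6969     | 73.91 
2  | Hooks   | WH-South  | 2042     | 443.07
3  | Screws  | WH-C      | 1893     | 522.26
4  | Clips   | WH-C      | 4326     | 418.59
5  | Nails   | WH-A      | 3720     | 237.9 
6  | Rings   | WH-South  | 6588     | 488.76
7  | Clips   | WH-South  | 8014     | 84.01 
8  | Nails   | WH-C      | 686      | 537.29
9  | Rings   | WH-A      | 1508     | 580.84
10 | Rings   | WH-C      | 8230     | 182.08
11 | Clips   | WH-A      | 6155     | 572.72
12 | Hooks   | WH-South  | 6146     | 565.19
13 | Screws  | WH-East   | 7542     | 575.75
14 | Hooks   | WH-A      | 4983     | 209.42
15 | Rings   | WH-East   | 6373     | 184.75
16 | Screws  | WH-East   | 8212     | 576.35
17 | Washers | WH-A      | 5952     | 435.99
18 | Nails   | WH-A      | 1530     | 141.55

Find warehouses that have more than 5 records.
SELECT warehouse, COUNT(*) as cnt
FROM inventory
GROUP BY warehouse
HAVING COUNT(*) > 5

Result:
  WH-A: 6

Note: HAVING filters groups after aggregation, WHERE filters rows before.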